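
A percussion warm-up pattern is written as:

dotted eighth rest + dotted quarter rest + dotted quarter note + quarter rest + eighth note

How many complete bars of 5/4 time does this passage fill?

One bar of 5/4 = 20 sixteenth notes.
Express everything in sixteenth notes: dotted eighth rest = 3; dotted quarter rest = 6; dotted quarter note = 6; quarter rest = 4; eighth note = 2.
Total: 3 + 6 + 6 + 4 + 2 = 21.
21 ÷ 20 = 1 complete bar with 1 left over.

1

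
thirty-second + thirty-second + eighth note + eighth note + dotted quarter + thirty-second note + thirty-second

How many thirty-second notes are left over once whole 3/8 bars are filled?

One bar of 3/8 = 12 thirty-second notes.
Working in thirty-second notes: thirty-second = 1; thirty-second = 1; eighth note = 4; eighth note = 4; dotted quarter = 12; thirty-second note = 1; thirty-second = 1.
Total: 1 + 1 + 4 + 4 + 12 + 1 + 1 = 24.
24 ÷ 12 = 2 complete bars with 0 thirty-second notes remaining.

0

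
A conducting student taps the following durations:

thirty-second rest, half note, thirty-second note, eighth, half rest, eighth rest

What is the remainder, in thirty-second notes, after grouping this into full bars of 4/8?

10

One bar of 4/8 = 16 thirty-second notes.
Working in thirty-second notes: thirty-second rest = 1; half note = 16; thirty-second note = 1; eighth = 4; half rest = 16; eighth rest = 4.
Adding: 1 + 16 + 1 + 4 + 16 + 4 = 42.
42 ÷ 16 = 2 complete bars with 10 thirty-second notes remaining.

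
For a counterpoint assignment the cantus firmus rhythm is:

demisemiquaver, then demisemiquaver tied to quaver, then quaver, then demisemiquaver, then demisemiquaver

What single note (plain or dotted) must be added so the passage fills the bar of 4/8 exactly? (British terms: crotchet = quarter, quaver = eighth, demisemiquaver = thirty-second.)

The bar of 4/8 = 16 thirty-second notes.
Express everything in thirty-second notes: demisemiquaver = 1; demisemiquaver tied to quaver (demisemiquaver + quaver) = 5; quaver = 4; demisemiquaver = 1; demisemiquaver = 1.
Total: 1 + 5 + 4 + 1 + 1 = 12.
Remaining: 16 − 12 = 4 thirty-second notes, which is a eighth note.

eighth note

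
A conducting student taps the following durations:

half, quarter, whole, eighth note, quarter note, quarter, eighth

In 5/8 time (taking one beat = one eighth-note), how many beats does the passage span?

20

One eighth-note beat = 2 sixteenth notes.
Each duration in sixteenth notes: half = 8; quarter = 4; whole = 16; eighth note = 2; quarter note = 4; quarter = 4; eighth = 2.
Total: 8 + 4 + 16 + 2 + 4 + 4 + 2 = 40.
40 ÷ 2 = 20 beats.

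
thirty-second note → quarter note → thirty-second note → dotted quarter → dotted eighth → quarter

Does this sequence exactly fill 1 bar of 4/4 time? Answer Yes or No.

No

One bar of 4/4 = 32 thirty-second notes.
Working in thirty-second notes: thirty-second note = 1; quarter note = 8; thirty-second note = 1; dotted quarter = 12; dotted eighth = 6; quarter = 8.
Adding: 1 + 8 + 1 + 12 + 6 + 8 = 36.
36 exceeds 32, so the answer is No.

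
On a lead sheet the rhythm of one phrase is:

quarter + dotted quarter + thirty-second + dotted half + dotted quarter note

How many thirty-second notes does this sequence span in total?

57

Express everything in thirty-second notes: quarter = 8; dotted quarter = 12; thirty-second = 1; dotted half = 24; dotted quarter note = 12.
Sum: 8 + 12 + 1 + 24 + 12 = 57 thirty-second notes.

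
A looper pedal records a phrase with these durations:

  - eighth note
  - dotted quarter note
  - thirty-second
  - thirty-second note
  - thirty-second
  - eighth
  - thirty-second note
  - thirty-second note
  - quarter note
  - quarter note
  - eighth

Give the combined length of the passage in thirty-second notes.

45

Express everything in thirty-second notes: eighth note = 4; dotted quarter note = 12; thirty-second = 1; thirty-second note = 1; thirty-second = 1; eighth = 4; thirty-second note = 1; thirty-second note = 1; quarter note = 8; quarter note = 8; eighth = 4.
Total: 4 + 12 + 1 + 1 + 1 + 4 + 1 + 1 + 8 + 8 + 4 = 45 thirty-second notes.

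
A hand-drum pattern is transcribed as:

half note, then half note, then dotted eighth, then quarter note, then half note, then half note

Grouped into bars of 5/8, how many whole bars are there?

3

One bar of 5/8 = 10 sixteenth notes.
Convert each value to sixteenth notes: half note = 8; half note = 8; dotted eighth = 3; quarter note = 4; half note = 8; half note = 8.
Total: 8 + 8 + 3 + 4 + 8 + 8 = 39.
39 ÷ 10 = 3 complete bars with 9 left over.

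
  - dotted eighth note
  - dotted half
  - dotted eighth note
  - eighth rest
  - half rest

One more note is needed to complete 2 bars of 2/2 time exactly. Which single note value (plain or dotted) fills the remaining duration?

quarter note

2 bars of 2/2 = 32 sixteenth notes.
Each duration in sixteenth notes: dotted eighth note = 3; dotted half = 12; dotted eighth note = 3; eighth rest = 2; half rest = 8.
Adding: 3 + 12 + 3 + 2 + 8 = 28.
Remaining: 32 − 28 = 4 sixteenth notes, which is a quarter note.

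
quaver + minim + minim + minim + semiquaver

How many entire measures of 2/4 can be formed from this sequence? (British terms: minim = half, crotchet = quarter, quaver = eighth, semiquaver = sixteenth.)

3

One bar of 2/4 = 8 sixteenth notes.
Convert each value to sixteenth notes: quaver = 2; minim = 8; minim = 8; minim = 8; semiquaver = 1.
Adding: 2 + 8 + 8 + 8 + 1 = 27.
27 ÷ 8 = 3 complete bars with 3 left over.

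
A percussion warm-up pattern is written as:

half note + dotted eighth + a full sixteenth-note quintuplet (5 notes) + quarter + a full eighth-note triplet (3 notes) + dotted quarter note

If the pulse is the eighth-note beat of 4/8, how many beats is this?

14.5

One eighth-note beat = 2 sixteenth notes.
Each duration in sixteenth notes: half note = 8; dotted eighth = 3; a full sixteenth-note quintuplet (5 notes) (five quintuplet sixteenths span one quarter) = 4; quarter = 4; a full eighth-note triplet (3 notes) (three triplet eighths span one quarter) = 4; dotted quarter note = 6.
Total: 8 + 3 + 4 + 4 + 4 + 6 = 29.
29 ÷ 2 = 14.5 beats.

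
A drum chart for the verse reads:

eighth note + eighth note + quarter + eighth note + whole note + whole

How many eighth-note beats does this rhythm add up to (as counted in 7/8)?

21

One eighth-note beat = 2 sixteenth notes.
Express everything in sixteenth notes: eighth note = 2; eighth note = 2; quarter = 4; eighth note = 2; whole note = 16; whole = 16.
Altogether 2 + 2 + 4 + 2 + 16 + 16 = 42.
42 ÷ 2 = 21 beats.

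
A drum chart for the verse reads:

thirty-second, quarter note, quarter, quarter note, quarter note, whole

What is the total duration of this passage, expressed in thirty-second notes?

65

Express everything in thirty-second notes: thirty-second = 1; quarter note = 8; quarter = 8; quarter note = 8; quarter note = 8; whole = 32.
Sum: 1 + 8 + 8 + 8 + 8 + 32 = 65 thirty-second notes.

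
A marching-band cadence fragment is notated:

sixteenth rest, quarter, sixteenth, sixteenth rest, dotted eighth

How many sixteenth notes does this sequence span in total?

10

Each duration in sixteenth notes: sixteenth rest = 1; quarter = 4; sixteenth = 1; sixteenth rest = 1; dotted eighth = 3.
Total: 1 + 4 + 1 + 1 + 3 = 10 sixteenth notes.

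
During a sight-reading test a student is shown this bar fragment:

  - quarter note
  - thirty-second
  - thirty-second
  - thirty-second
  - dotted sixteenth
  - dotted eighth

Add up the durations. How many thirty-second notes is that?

20

Express everything in thirty-second notes: quarter note = 8; thirty-second = 1; thirty-second = 1; thirty-second = 1; dotted sixteenth = 3; dotted eighth = 6.
Total: 8 + 1 + 1 + 1 + 3 + 6 = 20 thirty-second notes.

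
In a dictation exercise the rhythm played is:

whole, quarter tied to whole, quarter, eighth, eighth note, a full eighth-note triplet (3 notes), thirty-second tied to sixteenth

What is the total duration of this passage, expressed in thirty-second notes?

99

Each duration in thirty-second notes: whole = 32; quarter tied to whole (quarter + whole) = 40; quarter = 8; eighth = 4; eighth note = 4; a full eighth-note triplet (3 notes) (three triplet eighths span one quarter) = 8; thirty-second tied to sixteenth (thirty-second + sixteenth) = 3.
Total: 32 + 40 + 8 + 4 + 4 + 8 + 3 = 99 thirty-second notes.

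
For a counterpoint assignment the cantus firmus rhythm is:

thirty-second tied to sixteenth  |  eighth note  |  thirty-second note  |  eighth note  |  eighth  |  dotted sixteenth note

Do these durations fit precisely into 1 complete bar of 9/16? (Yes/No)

No

One bar of 9/16 = 18 thirty-second notes.
Working in thirty-second notes: thirty-second tied to sixteenth (thirty-second + sixteenth) = 3; eighth note = 4; thirty-second note = 1; eighth note = 4; eighth = 4; dotted sixteenth note = 3.
Total: 3 + 4 + 1 + 4 + 4 + 3 = 19.
19 exceeds 18, so the answer is No.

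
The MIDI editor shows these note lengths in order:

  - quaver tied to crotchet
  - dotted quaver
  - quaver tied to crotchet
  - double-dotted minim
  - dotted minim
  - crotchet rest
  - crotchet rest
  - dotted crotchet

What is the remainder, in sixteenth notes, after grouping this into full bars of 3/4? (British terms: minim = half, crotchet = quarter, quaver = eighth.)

One bar of 3/4 = 12 sixteenth notes.
In sixteenth notes: quaver tied to crotchet (quaver + crotchet) = 6; dotted quaver = 3; quaver tied to crotchet (quaver + crotchet) = 6; double-dotted minim = 14; dotted minim = 12; crotchet rest = 4; crotchet rest = 4; dotted crotchet = 6.
Altogether 6 + 3 + 6 + 14 + 12 + 4 + 4 + 6 = 55.
55 ÷ 12 = 4 complete bars with 7 sixteenth notes remaining.

7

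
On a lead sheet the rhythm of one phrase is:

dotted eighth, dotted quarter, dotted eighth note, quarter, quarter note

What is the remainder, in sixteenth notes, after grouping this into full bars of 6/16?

2

One bar of 6/16 = 6 sixteenth notes.
Working in sixteenth notes: dotted eighth = 3; dotted quarter = 6; dotted eighth note = 3; quarter = 4; quarter note = 4.
Sum: 3 + 6 + 3 + 4 + 4 = 20.
20 ÷ 6 = 3 complete bars with 2 sixteenth notes remaining.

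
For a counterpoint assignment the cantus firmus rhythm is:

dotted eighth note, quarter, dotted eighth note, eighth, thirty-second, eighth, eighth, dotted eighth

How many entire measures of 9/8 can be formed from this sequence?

One bar of 9/8 = 36 thirty-second notes.
Working in thirty-second notes: dotted eighth note = 6; quarter = 8; dotted eighth note = 6; eighth = 4; thirty-second = 1; eighth = 4; eighth = 4; dotted eighth = 6.
Sum: 6 + 8 + 6 + 4 + 1 + 4 + 4 + 6 = 39.
39 ÷ 36 = 1 complete bar with 3 left over.

1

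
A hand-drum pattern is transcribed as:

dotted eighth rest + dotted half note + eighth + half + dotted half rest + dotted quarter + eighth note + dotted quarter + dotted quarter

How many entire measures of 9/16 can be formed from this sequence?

6

One bar of 9/16 = 9 sixteenth notes.
Each duration in sixteenth notes: dotted eighth rest = 3; dotted half note = 12; eighth = 2; half = 8; dotted half rest = 12; dotted quarter = 6; eighth note = 2; dotted quarter = 6; dotted quarter = 6.
Adding: 3 + 12 + 2 + 8 + 12 + 6 + 2 + 6 + 6 = 57.
57 ÷ 9 = 6 complete bars with 3 left over.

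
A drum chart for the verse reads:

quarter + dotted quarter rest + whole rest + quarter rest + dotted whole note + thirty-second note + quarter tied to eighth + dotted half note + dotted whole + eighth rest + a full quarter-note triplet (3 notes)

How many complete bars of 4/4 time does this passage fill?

6

One bar of 4/4 = 32 thirty-second notes.
In thirty-second notes: quarter = 8; dotted quarter rest = 12; whole rest = 32; quarter rest = 8; dotted whole note = 48; thirty-second note = 1; quarter tied to eighth (quarter + eighth) = 12; dotted half note = 24; dotted whole = 48; eighth rest = 4; a full quarter-note triplet (3 notes) (three triplet quarters span one half) = 16.
Altogether 8 + 12 + 32 + 8 + 48 + 1 + 12 + 24 + 48 + 4 + 16 = 213.
213 ÷ 32 = 6 complete bars with 21 left over.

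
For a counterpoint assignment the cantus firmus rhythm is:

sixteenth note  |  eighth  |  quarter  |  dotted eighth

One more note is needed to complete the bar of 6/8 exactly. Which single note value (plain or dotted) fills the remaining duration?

The bar of 6/8 = 12 sixteenth notes.
Express everything in sixteenth notes: sixteenth note = 1; eighth = 2; quarter = 4; dotted eighth = 3.
Total: 1 + 2 + 4 + 3 = 10.
Remaining: 12 − 10 = 2 sixteenth notes, which is a eighth note.

eighth note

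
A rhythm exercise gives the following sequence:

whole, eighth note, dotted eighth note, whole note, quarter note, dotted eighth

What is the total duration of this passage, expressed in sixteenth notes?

Convert each value to sixteenth notes: whole = 16; eighth note = 2; dotted eighth note = 3; whole note = 16; quarter note = 4; dotted eighth = 3.
Total: 16 + 2 + 3 + 16 + 4 + 3 = 44 sixteenth notes.

44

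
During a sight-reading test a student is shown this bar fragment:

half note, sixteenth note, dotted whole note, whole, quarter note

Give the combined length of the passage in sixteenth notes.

Convert each value to sixteenth notes: half note = 8; sixteenth note = 1; dotted whole note = 24; whole = 16; quarter note = 4.
Adding: 8 + 1 + 24 + 16 + 4 = 53 sixteenth notes.

53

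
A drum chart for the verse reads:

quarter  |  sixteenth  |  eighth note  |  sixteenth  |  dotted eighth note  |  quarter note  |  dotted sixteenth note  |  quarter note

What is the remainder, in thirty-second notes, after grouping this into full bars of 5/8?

One bar of 5/8 = 20 thirty-second notes.
Each duration in thirty-second notes: quarter = 8; sixteenth = 2; eighth note = 4; sixteenth = 2; dotted eighth note = 6; quarter note = 8; dotted sixteenth note = 3; quarter note = 8.
Sum: 8 + 2 + 4 + 2 + 6 + 8 + 3 + 8 = 41.
41 ÷ 20 = 2 complete bars with 1 thirty-second note remaining.

1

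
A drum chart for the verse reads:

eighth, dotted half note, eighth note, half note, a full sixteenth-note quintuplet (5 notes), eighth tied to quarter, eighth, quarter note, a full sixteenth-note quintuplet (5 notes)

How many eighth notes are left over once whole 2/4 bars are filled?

2

One bar of 2/4 = 4 eighth notes.
Convert each value to eighth notes: eighth = 1; dotted half note = 6; eighth note = 1; half note = 4; a full sixteenth-note quintuplet (5 notes) (five quintuplet sixteenths span one quarter) = 2; eighth tied to quarter (eighth + quarter) = 3; eighth = 1; quarter note = 2; a full sixteenth-note quintuplet (5 notes) (five quintuplet sixteenths span one quarter) = 2.
Sum: 1 + 6 + 1 + 4 + 2 + 3 + 1 + 2 + 2 = 22.
22 ÷ 4 = 5 complete bars with 2 eighth notes remaining.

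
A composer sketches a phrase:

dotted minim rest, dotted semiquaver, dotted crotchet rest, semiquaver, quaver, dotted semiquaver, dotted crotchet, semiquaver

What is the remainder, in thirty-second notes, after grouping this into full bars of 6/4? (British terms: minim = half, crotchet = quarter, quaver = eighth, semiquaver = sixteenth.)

One bar of 6/4 = 48 thirty-second notes.
Working in thirty-second notes: dotted minim rest = 24; dotted semiquaver = 3; dotted crotchet rest = 12; semiquaver = 2; quaver = 4; dotted semiquaver = 3; dotted crotchet = 12; semiquaver = 2.
Adding: 24 + 3 + 12 + 2 + 4 + 3 + 12 + 2 = 62.
62 ÷ 48 = 1 complete bar with 14 thirty-second notes remaining.

14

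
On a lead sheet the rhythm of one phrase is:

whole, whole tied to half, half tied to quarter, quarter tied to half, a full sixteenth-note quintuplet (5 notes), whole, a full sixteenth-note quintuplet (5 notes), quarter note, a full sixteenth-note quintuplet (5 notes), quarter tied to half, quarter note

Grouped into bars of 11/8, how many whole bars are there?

One bar of 11/8 = 11 eighth notes.
Each duration in eighth notes: whole = 8; whole tied to half (whole + half) = 12; half tied to quarter (half + quarter) = 6; quarter tied to half (quarter + half) = 6; a full sixteenth-note quintuplet (5 notes) (five quintuplet sixteenths span one quarter) = 2; whole = 8; a full sixteenth-note quintuplet (5 notes) (five quintuplet sixteenths span one quarter) = 2; quarter note = 2; a full sixteenth-note quintuplet (5 notes) (five quintuplet sixteenths span one quarter) = 2; quarter tied to half (quarter + half) = 6; quarter note = 2.
Total: 8 + 12 + 6 + 6 + 2 + 8 + 2 + 2 + 2 + 6 + 2 = 56.
56 ÷ 11 = 5 complete bars with 1 left over.

5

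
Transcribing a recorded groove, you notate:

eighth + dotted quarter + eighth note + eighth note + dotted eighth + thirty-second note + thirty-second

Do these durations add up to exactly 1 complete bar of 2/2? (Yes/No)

One bar of 2/2 = 32 thirty-second notes.
In thirty-second notes: eighth = 4; dotted quarter = 12; eighth note = 4; eighth note = 4; dotted eighth = 6; thirty-second note = 1; thirty-second = 1.
Altogether 4 + 12 + 4 + 4 + 6 + 1 + 1 = 32.
32 equals 32, so the answer is Yes.

Yes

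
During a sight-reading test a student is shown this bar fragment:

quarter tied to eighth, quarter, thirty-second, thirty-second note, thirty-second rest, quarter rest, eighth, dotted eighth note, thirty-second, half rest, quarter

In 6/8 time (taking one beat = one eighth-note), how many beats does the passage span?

16.5

One eighth-note beat = 4 thirty-second notes.
Working in thirty-second notes: quarter tied to eighth (quarter + eighth) = 12; quarter = 8; thirty-second = 1; thirty-second note = 1; thirty-second rest = 1; quarter rest = 8; eighth = 4; dotted eighth note = 6; thirty-second = 1; half rest = 16; quarter = 8.
Altogether 12 + 8 + 1 + 1 + 1 + 8 + 4 + 6 + 1 + 16 + 8 = 66.
66 ÷ 4 = 16.5 beats.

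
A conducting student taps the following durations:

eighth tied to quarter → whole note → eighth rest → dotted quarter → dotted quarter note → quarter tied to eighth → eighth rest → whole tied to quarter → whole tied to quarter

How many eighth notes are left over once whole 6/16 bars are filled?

One bar of 6/16 = 3 eighth notes.
In eighth notes: eighth tied to quarter (eighth + quarter) = 3; whole note = 8; eighth rest = 1; dotted quarter = 3; dotted quarter note = 3; quarter tied to eighth (quarter + eighth) = 3; eighth rest = 1; whole tied to quarter (whole + quarter) = 10; whole tied to quarter (whole + quarter) = 10.
Sum: 3 + 8 + 1 + 3 + 3 + 3 + 1 + 10 + 10 = 42.
42 ÷ 3 = 14 complete bars with 0 eighth notes remaining.

0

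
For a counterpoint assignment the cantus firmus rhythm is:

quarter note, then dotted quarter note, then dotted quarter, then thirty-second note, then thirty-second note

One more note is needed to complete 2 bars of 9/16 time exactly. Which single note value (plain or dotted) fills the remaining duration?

sixteenth note

2 bars of 9/16 = 36 thirty-second notes.
Each duration in thirty-second notes: quarter note = 8; dotted quarter note = 12; dotted quarter = 12; thirty-second note = 1; thirty-second note = 1.
Sum: 8 + 12 + 12 + 1 + 1 = 34.
Remaining: 36 − 34 = 2 thirty-second notes, which is a sixteenth note.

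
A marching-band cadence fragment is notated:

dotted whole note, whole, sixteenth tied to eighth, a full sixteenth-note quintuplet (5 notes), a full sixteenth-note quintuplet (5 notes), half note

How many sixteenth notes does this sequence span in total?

Convert each value to sixteenth notes: dotted whole note = 24; whole = 16; sixteenth tied to eighth (sixteenth + eighth) = 3; a full sixteenth-note quintuplet (5 notes) (five quintuplet sixteenths span one quarter) = 4; a full sixteenth-note quintuplet (5 notes) (five quintuplet sixteenths span one quarter) = 4; half note = 8.
Total: 24 + 16 + 3 + 4 + 4 + 8 = 59 sixteenth notes.

59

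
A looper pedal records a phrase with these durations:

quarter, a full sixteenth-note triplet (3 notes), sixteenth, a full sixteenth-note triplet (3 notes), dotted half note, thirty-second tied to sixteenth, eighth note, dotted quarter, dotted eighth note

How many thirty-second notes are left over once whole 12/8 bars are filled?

One bar of 12/8 = 48 thirty-second notes.
Working in thirty-second notes: quarter = 8; a full sixteenth-note triplet (3 notes) (three triplet sixteenths span one eighth) = 4; sixteenth = 2; a full sixteenth-note triplet (3 notes) (three triplet sixteenths span one eighth) = 4; dotted half note = 24; thirty-second tied to sixteenth (thirty-second + sixteenth) = 3; eighth note = 4; dotted quarter = 12; dotted eighth note = 6.
Altogether 8 + 4 + 2 + 4 + 24 + 3 + 4 + 12 + 6 = 67.
67 ÷ 48 = 1 complete bar with 19 thirty-second notes remaining.

19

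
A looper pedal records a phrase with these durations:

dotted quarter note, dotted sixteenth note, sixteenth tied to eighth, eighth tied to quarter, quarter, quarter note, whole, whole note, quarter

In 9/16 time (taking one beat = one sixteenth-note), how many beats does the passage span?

60.5

One sixteenth-note beat = 2 thirty-second notes.
Convert each value to thirty-second notes: dotted quarter note = 12; dotted sixteenth note = 3; sixteenth tied to eighth (sixteenth + eighth) = 6; eighth tied to quarter (eighth + quarter) = 12; quarter = 8; quarter note = 8; whole = 32; whole note = 32; quarter = 8.
Altogether 12 + 3 + 6 + 12 + 8 + 8 + 32 + 32 + 8 = 121.
121 ÷ 2 = 60.5 beats.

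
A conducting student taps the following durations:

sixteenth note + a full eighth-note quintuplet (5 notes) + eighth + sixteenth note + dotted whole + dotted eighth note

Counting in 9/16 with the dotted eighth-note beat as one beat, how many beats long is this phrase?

13

One dotted eighth-note beat = 3 sixteenth notes.
Express everything in sixteenth notes: sixteenth note = 1; a full eighth-note quintuplet (5 notes) (five quintuplet eighths span one half) = 8; eighth = 2; sixteenth note = 1; dotted whole = 24; dotted eighth note = 3.
Adding: 1 + 8 + 2 + 1 + 24 + 3 = 39.
39 ÷ 3 = 13 beats.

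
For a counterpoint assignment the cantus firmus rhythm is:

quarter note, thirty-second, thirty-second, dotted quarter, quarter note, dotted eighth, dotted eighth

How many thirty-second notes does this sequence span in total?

Each duration in thirty-second notes: quarter note = 8; thirty-second = 1; thirty-second = 1; dotted quarter = 12; quarter note = 8; dotted eighth = 6; dotted eighth = 6.
Adding: 8 + 1 + 1 + 12 + 8 + 6 + 6 = 42 thirty-second notes.

42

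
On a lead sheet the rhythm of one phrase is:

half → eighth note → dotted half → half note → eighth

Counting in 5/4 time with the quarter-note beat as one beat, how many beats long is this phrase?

One quarter-note beat = 2 eighth notes.
Working in eighth notes: half = 4; eighth note = 1; dotted half = 6; half note = 4; eighth = 1.
Total: 4 + 1 + 6 + 4 + 1 = 16.
16 ÷ 2 = 8 beats.

8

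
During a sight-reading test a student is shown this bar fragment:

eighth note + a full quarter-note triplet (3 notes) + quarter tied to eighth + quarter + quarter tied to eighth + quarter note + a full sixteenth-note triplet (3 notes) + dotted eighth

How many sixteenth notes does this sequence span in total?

35

Convert each value to sixteenth notes: eighth note = 2; a full quarter-note triplet (3 notes) (three triplet quarters span one half) = 8; quarter tied to eighth (quarter + eighth) = 6; quarter = 4; quarter tied to eighth (quarter + eighth) = 6; quarter note = 4; a full sixteenth-note triplet (3 notes) (three triplet sixteenths span one eighth) = 2; dotted eighth = 3.
Total: 2 + 8 + 6 + 4 + 6 + 4 + 2 + 3 = 35 sixteenth notes.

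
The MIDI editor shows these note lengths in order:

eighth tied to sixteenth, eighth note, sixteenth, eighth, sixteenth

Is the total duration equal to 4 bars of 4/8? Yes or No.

No

One bar of 4/8 = 8 sixteenth notes, so 4 bars = 32.
In sixteenth notes: eighth tied to sixteenth (eighth + sixteenth) = 3; eighth note = 2; sixteenth = 1; eighth = 2; sixteenth = 1.
Total: 3 + 2 + 1 + 2 + 1 = 9.
9 falls short of 32, so the answer is No.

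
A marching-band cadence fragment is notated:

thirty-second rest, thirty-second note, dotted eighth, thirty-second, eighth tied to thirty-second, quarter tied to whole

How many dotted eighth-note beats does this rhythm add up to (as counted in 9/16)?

9

One dotted eighth-note beat = 6 thirty-second notes.
Express everything in thirty-second notes: thirty-second rest = 1; thirty-second note = 1; dotted eighth = 6; thirty-second = 1; eighth tied to thirty-second (eighth + thirty-second) = 5; quarter tied to whole (quarter + whole) = 40.
Altogether 1 + 1 + 6 + 1 + 5 + 40 = 54.
54 ÷ 6 = 9 beats.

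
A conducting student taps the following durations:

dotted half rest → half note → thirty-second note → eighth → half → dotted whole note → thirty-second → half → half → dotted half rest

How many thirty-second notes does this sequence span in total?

166

In thirty-second notes: dotted half rest = 24; half note = 16; thirty-second note = 1; eighth = 4; half = 16; dotted whole note = 48; thirty-second = 1; half = 16; half = 16; dotted half rest = 24.
Total: 24 + 16 + 1 + 4 + 16 + 48 + 1 + 16 + 16 + 24 = 166 thirty-second notes.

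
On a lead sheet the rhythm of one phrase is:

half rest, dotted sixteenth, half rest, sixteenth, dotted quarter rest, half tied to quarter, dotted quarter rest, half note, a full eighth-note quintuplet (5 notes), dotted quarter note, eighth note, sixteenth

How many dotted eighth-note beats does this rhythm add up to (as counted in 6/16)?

22.5

One dotted eighth-note beat = 6 thirty-second notes.
Convert each value to thirty-second notes: half rest = 16; dotted sixteenth = 3; half rest = 16; sixteenth = 2; dotted quarter rest = 12; half tied to quarter (half + quarter) = 24; dotted quarter rest = 12; half note = 16; a full eighth-note quintuplet (5 notes) (five quintuplet eighths span one half) = 16; dotted quarter note = 12; eighth note = 4; sixteenth = 2.
Altogether 16 + 3 + 16 + 2 + 12 + 24 + 12 + 16 + 16 + 12 + 4 + 2 = 135.
135 ÷ 6 = 22.5 beats.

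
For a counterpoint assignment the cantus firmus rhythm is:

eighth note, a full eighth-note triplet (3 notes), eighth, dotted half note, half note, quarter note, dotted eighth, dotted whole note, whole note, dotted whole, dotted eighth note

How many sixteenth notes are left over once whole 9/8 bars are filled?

One bar of 9/8 = 18 sixteenth notes.
In sixteenth notes: eighth note = 2; a full eighth-note triplet (3 notes) (three triplet eighths span one quarter) = 4; eighth = 2; dotted half note = 12; half note = 8; quarter note = 4; dotted eighth = 3; dotted whole note = 24; whole note = 16; dotted whole = 24; dotted eighth note = 3.
Sum: 2 + 4 + 2 + 12 + 8 + 4 + 3 + 24 + 16 + 24 + 3 = 102.
102 ÷ 18 = 5 complete bars with 12 sixteenth notes remaining.

12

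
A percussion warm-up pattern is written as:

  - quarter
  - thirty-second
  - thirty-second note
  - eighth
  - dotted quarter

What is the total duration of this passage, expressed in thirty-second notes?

26

In thirty-second notes: quarter = 8; thirty-second = 1; thirty-second note = 1; eighth = 4; dotted quarter = 12.
Altogether 8 + 1 + 1 + 4 + 12 = 26 thirty-second notes.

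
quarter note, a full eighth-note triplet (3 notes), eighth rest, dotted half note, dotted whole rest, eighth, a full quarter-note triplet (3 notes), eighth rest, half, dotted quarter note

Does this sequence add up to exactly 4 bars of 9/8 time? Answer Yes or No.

One bar of 9/8 = 9 eighth notes, so 4 bars = 36.
In eighth notes: quarter note = 2; a full eighth-note triplet (3 notes) (three triplet eighths span one quarter) = 2; eighth rest = 1; dotted half note = 6; dotted whole rest = 12; eighth = 1; a full quarter-note triplet (3 notes) (three triplet quarters span one half) = 4; eighth rest = 1; half = 4; dotted quarter note = 3.
Adding: 2 + 2 + 1 + 6 + 12 + 1 + 4 + 1 + 4 + 3 = 36.
36 equals 36, so the answer is Yes.

Yes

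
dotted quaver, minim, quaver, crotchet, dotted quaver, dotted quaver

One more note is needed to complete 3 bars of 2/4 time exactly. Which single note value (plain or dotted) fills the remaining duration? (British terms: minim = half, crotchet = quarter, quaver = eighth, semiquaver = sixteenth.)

sixteenth note

3 bars of 2/4 = 24 sixteenth notes.
Working in sixteenth notes: dotted quaver = 3; minim = 8; quaver = 2; crotchet = 4; dotted quaver = 3; dotted quaver = 3.
Sum: 3 + 8 + 2 + 4 + 3 + 3 = 23.
Remaining: 24 − 23 = 1 sixteenth note, which is a sixteenth note.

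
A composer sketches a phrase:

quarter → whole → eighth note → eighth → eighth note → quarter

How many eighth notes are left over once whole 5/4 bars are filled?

One bar of 5/4 = 10 eighth notes.
In eighth notes: quarter = 2; whole = 8; eighth note = 1; eighth = 1; eighth note = 1; quarter = 2.
Adding: 2 + 8 + 1 + 1 + 1 + 2 = 15.
15 ÷ 10 = 1 complete bar with 5 eighth notes remaining.

5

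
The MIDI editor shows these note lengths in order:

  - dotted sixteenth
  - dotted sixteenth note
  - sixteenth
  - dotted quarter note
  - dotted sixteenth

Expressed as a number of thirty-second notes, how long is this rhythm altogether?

Express everything in thirty-second notes: dotted sixteenth = 3; dotted sixteenth note = 3; sixteenth = 2; dotted quarter note = 12; dotted sixteenth = 3.
Altogether 3 + 3 + 2 + 12 + 3 = 23 thirty-second notes.

23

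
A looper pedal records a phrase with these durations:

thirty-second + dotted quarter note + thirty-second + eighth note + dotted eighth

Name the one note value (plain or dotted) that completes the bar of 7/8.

eighth note

The bar of 7/8 = 28 thirty-second notes.
Express everything in thirty-second notes: thirty-second = 1; dotted quarter note = 12; thirty-second = 1; eighth note = 4; dotted eighth = 6.
Adding: 1 + 12 + 1 + 4 + 6 = 24.
Remaining: 28 − 24 = 4 thirty-second notes, which is a eighth note.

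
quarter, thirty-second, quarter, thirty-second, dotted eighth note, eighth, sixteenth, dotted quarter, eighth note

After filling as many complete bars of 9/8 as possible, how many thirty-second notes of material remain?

One bar of 9/8 = 36 thirty-second notes.
Working in thirty-second notes: quarter = 8; thirty-second = 1; quarter = 8; thirty-second = 1; dotted eighth note = 6; eighth = 4; sixteenth = 2; dotted quarter = 12; eighth note = 4.
Total: 8 + 1 + 8 + 1 + 6 + 4 + 2 + 12 + 4 = 46.
46 ÷ 36 = 1 complete bar with 10 thirty-second notes remaining.

10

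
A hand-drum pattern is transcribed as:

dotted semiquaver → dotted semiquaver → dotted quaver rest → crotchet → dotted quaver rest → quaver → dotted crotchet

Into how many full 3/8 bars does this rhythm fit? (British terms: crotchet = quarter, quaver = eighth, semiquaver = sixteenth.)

One bar of 3/8 = 12 thirty-second notes.
Express everything in thirty-second notes: dotted semiquaver = 3; dotted semiquaver = 3; dotted quaver rest = 6; crotchet = 8; dotted quaver rest = 6; quaver = 4; dotted crotchet = 12.
Total: 3 + 3 + 6 + 8 + 6 + 4 + 12 = 42.
42 ÷ 12 = 3 complete bars with 6 left over.

3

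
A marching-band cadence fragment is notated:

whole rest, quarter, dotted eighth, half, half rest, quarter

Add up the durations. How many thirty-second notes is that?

86

In thirty-second notes: whole rest = 32; quarter = 8; dotted eighth = 6; half = 16; half rest = 16; quarter = 8.
Altogether 32 + 8 + 6 + 16 + 16 + 8 = 86 thirty-second notes.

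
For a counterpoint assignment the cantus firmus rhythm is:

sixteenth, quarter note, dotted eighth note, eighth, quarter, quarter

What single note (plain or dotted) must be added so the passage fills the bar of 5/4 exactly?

The bar of 5/4 = 20 sixteenth notes.
Express everything in sixteenth notes: sixteenth = 1; quarter note = 4; dotted eighth note = 3; eighth = 2; quarter = 4; quarter = 4.
Sum: 1 + 4 + 3 + 2 + 4 + 4 = 18.
Remaining: 20 − 18 = 2 sixteenth notes, which is a eighth note.

eighth note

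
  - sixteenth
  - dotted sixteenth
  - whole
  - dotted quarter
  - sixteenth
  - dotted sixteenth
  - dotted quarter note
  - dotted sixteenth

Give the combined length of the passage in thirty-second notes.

69

Working in thirty-second notes: sixteenth = 2; dotted sixteenth = 3; whole = 32; dotted quarter = 12; sixteenth = 2; dotted sixteenth = 3; dotted quarter note = 12; dotted sixteenth = 3.
Total: 2 + 3 + 32 + 12 + 2 + 3 + 12 + 3 = 69 thirty-second notes.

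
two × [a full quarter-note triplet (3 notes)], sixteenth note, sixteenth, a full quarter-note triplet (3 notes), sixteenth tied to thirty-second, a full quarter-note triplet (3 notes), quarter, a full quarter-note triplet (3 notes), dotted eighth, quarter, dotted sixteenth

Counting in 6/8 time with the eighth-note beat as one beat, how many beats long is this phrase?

One eighth-note beat = 4 thirty-second notes.
Working in thirty-second notes: a full quarter-note triplet (3 notes) (three triplet quarters span one half) = 16; a full quarter-note triplet (3 notes) (three triplet quarters span one half) = 16; sixteenth note = 2; sixteenth = 2; a full quarter-note triplet (3 notes) (three triplet quarters span one half) = 16; sixteenth tied to thirty-second (sixteenth + thirty-second) = 3; a full quarter-note triplet (3 notes) (three triplet quarters span one half) = 16; quarter = 8; a full quarter-note triplet (3 notes) (three triplet quarters span one half) = 16; dotted eighth = 6; quarter = 8; dotted sixteenth = 3.
Total: 16 + 16 + 2 + 2 + 16 + 3 + 16 + 8 + 16 + 6 + 8 + 3 = 112.
112 ÷ 4 = 28 beats.

28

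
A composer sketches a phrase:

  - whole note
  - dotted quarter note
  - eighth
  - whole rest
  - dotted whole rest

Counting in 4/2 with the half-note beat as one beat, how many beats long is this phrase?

One half-note beat = 4 eighth notes.
Each duration in eighth notes: whole note = 8; dotted quarter note = 3; eighth = 1; whole rest = 8; dotted whole rest = 12.
Sum: 8 + 3 + 1 + 8 + 12 = 32.
32 ÷ 4 = 8 beats.

8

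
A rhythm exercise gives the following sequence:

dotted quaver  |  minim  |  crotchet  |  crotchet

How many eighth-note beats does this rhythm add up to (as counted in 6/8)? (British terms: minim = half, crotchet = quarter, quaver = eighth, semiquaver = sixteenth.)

9.5

One eighth-note beat = 2 sixteenth notes.
Convert each value to sixteenth notes: dotted quaver = 3; minim = 8; crotchet = 4; crotchet = 4.
Total: 3 + 8 + 4 + 4 = 19.
19 ÷ 2 = 9.5 beats.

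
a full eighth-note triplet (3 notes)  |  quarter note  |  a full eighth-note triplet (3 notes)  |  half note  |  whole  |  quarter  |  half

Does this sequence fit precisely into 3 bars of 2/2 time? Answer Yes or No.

Yes

One bar of 2/2 = 4 quarter notes, so 3 bars = 12.
In quarter notes: a full eighth-note triplet (3 notes) (three triplet eighths span one quarter) = 1; quarter note = 1; a full eighth-note triplet (3 notes) (three triplet eighths span one quarter) = 1; half note = 2; whole = 4; quarter = 1; half = 2.
Sum: 1 + 1 + 1 + 2 + 4 + 1 + 2 = 12.
12 equals 12, so the answer is Yes.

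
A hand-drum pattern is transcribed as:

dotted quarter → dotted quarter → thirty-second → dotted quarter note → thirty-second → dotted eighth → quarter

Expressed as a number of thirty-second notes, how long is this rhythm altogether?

In thirty-second notes: dotted quarter = 12; dotted quarter = 12; thirty-second = 1; dotted quarter note = 12; thirty-second = 1; dotted eighth = 6; quarter = 8.
Altogether 12 + 12 + 1 + 12 + 1 + 6 + 8 = 52 thirty-second notes.

52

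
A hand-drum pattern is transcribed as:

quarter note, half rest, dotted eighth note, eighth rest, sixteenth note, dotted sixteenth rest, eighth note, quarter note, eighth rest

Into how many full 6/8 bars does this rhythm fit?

2

One bar of 6/8 = 24 thirty-second notes.
Working in thirty-second notes: quarter note = 8; half rest = 16; dotted eighth note = 6; eighth rest = 4; sixteenth note = 2; dotted sixteenth rest = 3; eighth note = 4; quarter note = 8; eighth rest = 4.
Adding: 8 + 16 + 6 + 4 + 2 + 3 + 4 + 8 + 4 = 55.
55 ÷ 24 = 2 complete bars with 7 left over.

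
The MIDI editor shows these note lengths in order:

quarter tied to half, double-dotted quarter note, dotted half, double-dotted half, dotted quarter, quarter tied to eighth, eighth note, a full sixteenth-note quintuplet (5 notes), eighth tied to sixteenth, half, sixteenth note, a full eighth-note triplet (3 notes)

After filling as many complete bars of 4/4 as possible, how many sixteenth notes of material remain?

One bar of 4/4 = 16 sixteenth notes.
Convert each value to sixteenth notes: quarter tied to half (quarter + half) = 12; double-dotted quarter note = 7; dotted half = 12; double-dotted half = 14; dotted quarter = 6; quarter tied to eighth (quarter + eighth) = 6; eighth note = 2; a full sixteenth-note quintuplet (5 notes) (five quintuplet sixteenths span one quarter) = 4; eighth tied to sixteenth (eighth + sixteenth) = 3; half = 8; sixteenth note = 1; a full eighth-note triplet (3 notes) (three triplet eighths span one quarter) = 4.
Total: 12 + 7 + 12 + 14 + 6 + 6 + 2 + 4 + 3 + 8 + 1 + 4 = 79.
79 ÷ 16 = 4 complete bars with 15 sixteenth notes remaining.

15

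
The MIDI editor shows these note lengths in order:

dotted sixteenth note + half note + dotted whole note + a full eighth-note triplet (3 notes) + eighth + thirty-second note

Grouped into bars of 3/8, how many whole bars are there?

One bar of 3/8 = 12 thirty-second notes.
Each duration in thirty-second notes: dotted sixteenth note = 3; half note = 16; dotted whole note = 48; a full eighth-note triplet (3 notes) (three triplet eighths span one quarter) = 8; eighth = 4; thirty-second note = 1.
Altogether 3 + 16 + 48 + 8 + 4 + 1 = 80.
80 ÷ 12 = 6 complete bars with 8 left over.

6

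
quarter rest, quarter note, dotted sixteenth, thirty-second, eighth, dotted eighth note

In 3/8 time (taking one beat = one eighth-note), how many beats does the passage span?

One eighth-note beat = 4 thirty-second notes.
Convert each value to thirty-second notes: quarter rest = 8; quarter note = 8; dotted sixteenth = 3; thirty-second = 1; eighth = 4; dotted eighth note = 6.
Altogether 8 + 8 + 3 + 1 + 4 + 6 = 30.
30 ÷ 4 = 7.5 beats.

7.5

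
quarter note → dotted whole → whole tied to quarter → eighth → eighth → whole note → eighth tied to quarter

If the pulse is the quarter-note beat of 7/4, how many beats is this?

18.5

One quarter-note beat = 2 eighth notes.
In eighth notes: quarter note = 2; dotted whole = 12; whole tied to quarter (whole + quarter) = 10; eighth = 1; eighth = 1; whole note = 8; eighth tied to quarter (eighth + quarter) = 3.
Total: 2 + 12 + 10 + 1 + 1 + 8 + 3 = 37.
37 ÷ 2 = 18.5 beats.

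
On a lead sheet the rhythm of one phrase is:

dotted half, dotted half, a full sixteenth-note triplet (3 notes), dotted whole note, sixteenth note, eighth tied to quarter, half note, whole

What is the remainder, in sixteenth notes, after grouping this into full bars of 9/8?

One bar of 9/8 = 18 sixteenth notes.
Working in sixteenth notes: dotted half = 12; dotted half = 12; a full sixteenth-note triplet (3 notes) (three triplet sixteenths span one eighth) = 2; dotted whole note = 24; sixteenth note = 1; eighth tied to quarter (eighth + quarter) = 6; half note = 8; whole = 16.
Sum: 12 + 12 + 2 + 24 + 1 + 6 + 8 + 16 = 81.
81 ÷ 18 = 4 complete bars with 9 sixteenth notes remaining.

9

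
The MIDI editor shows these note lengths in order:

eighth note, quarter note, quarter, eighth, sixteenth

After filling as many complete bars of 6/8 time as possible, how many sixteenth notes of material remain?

1

One bar of 6/8 = 12 sixteenth notes.
Express everything in sixteenth notes: eighth note = 2; quarter note = 4; quarter = 4; eighth = 2; sixteenth = 1.
Total: 2 + 4 + 4 + 2 + 1 = 13.
13 ÷ 12 = 1 complete bar with 1 sixteenth note remaining.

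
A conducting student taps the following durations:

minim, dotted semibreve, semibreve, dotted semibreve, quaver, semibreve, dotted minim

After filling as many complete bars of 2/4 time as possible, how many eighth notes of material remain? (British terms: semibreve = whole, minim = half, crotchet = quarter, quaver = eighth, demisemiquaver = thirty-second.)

One bar of 2/4 = 4 eighth notes.
Express everything in eighth notes: minim = 4; dotted semibreve = 12; semibreve = 8; dotted semibreve = 12; quaver = 1; semibreve = 8; dotted minim = 6.
Sum: 4 + 12 + 8 + 12 + 1 + 8 + 6 = 51.
51 ÷ 4 = 12 complete bars with 3 eighth notes remaining.

3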